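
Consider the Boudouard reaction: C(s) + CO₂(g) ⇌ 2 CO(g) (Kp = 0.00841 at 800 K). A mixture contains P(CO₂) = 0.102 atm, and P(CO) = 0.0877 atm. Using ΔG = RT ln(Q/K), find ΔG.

(C is a pure solid — omitted from Qp.)
Qp = P(CO)² / P(CO₂) = (0.0877)² / (0.102) = 0.0754
ΔG = RT ln(Qp/Kp) = (8.314 J mol⁻¹ K⁻¹)(800 K) × ln(0.0754/0.00841)
   = (6.651 kJ/mol)(2.193) = 14.6 kJ/mol
ΔG > 0, so the forward reaction is non-spontaneous (proceeds in reverse).

ΔG = 14.6 kJ/mol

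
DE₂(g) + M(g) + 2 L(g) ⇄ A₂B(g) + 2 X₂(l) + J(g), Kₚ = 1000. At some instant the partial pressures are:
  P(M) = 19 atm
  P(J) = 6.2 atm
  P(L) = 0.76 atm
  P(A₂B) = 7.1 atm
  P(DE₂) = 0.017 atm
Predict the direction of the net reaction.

toward products

(X₂ is a pure liquid — omitted from Qₚ.)
Qₚ = P(A₂B)·P(J) / (P(DE₂)·P(M)·P(L)²) = (7.1)·(6.2) / ((0.017)·(19)·(0.76)²) = 240
Qₚ = 240 < Kₚ = 1000, so the forward reaction proceeds.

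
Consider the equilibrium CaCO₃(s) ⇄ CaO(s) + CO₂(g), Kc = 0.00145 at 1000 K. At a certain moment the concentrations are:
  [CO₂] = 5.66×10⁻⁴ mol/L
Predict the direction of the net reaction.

toward products

(CaCO₃, CaO are pure solids — omitted from Qc.)
Qc = [CO₂] = 5.66×10⁻⁴
Qc = 5.66×10⁻⁴ < Kc = 0.00145, so the forward reaction proceeds.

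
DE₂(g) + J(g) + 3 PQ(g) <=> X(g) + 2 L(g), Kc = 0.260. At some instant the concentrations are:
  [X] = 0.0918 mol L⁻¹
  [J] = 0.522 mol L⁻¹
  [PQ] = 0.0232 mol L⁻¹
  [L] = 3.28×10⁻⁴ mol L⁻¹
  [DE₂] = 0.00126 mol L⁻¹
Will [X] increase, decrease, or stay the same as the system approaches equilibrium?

decrease

Qc = [X]·[L]² / ([DE₂]·[J]·[PQ]³) = (0.0918)·(3.28×10⁻⁴)² / ((0.00126)·(0.522)·(0.0232)³) = 1.20
Qc = 1.20 > Kc = 0.260: net reverse reaction.
X is a product, so it decreases.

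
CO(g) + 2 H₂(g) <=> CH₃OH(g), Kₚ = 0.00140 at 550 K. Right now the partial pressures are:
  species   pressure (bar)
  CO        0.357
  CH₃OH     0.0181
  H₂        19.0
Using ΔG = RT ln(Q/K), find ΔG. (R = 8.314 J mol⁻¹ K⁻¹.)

Qₚ = P(CH₃OH) / (P(CO)·P(H₂)²) = (0.0181) / ((0.357)·(19.0)²) = 1.40×10⁻⁴
ΔG = RT ln(Qₚ/Kₚ) = (8.314 J mol⁻¹ K⁻¹)(550 K) × ln(1.40×10⁻⁴/0.00140)
   = (4.573 kJ/mol)(-2.303) = -10.5 kJ/mol
ΔG < 0, so the forward reaction is spontaneous (proceeds forward).

ΔG = -10.5 kJ/mol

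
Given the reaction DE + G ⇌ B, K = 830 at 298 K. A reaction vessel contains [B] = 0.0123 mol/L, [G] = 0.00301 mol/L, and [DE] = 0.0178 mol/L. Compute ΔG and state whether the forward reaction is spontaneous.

Q = [B] / ([DE]·[G]) = (0.0123) / ((0.0178)·(0.00301)) = 230
ΔG = RT ln(Q/K) = (8.314 J mol⁻¹ K⁻¹)(298 K) × ln(230/830)
   = (2.478 kJ/mol)(-1.283) = -3.18 kJ/mol
ΔG < 0, so the forward reaction is spontaneous (proceeds forward).

ΔG = -3.18 kJ/mol; the forward reaction is spontaneous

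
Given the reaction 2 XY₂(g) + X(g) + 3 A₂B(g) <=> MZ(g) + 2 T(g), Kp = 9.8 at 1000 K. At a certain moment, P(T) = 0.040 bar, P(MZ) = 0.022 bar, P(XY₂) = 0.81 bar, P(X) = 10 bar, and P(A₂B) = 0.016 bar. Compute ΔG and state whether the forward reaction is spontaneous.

ΔG = -16.7 kJ/mol; the forward reaction is spontaneous

Qp = P(MZ)·P(T)² / (P(XY₂)²·P(X)·P(A₂B)³) = (0.022)·(0.040)² / ((0.81)²·(10)·(0.016)³) = 1.31
ΔG = RT ln(Qp/Kp) = (8.314 J mol⁻¹ K⁻¹)(1000 K) × ln(1.31/9.8)
   = (8.314 kJ/mol)(-2.012) = -16.7 kJ/mol
ΔG < 0, so the forward reaction is spontaneous (proceeds forward).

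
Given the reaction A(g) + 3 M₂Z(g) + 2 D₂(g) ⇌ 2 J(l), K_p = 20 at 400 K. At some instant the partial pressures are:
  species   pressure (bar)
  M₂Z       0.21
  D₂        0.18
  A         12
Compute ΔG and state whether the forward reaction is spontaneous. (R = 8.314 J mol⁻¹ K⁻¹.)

ΔG = 8.75 kJ/mol; the forward reaction is non-spontaneous

(J is a pure liquid — omitted from Q_p.)
Q_p = 1 / (P(A)·P(M₂Z)³·P(D₂)²) = 1 / ((12)·(0.21)³·(0.18)²) = 278
ΔG = RT ln(Q_p/K_p) = (8.314 J mol⁻¹ K⁻¹)(400 K) × ln(278/20)
   = (3.326 kJ/mol)(2.632) = 8.75 kJ/mol
ΔG > 0, so the forward reaction is non-spontaneous (proceeds in reverse).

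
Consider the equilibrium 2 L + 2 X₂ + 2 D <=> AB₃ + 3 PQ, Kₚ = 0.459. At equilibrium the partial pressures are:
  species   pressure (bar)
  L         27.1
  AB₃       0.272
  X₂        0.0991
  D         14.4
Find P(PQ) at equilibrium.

At equilibrium, Kₚ = P(AB₃)·P(PQ)³ / (P(L)²·P(X₂)²·P(D)²) = 0.459.
(0.272)·(P(PQ))³ / ((27.1)²·(0.0991)²·(14.4)²) = 0.459
P(PQ)³ = 2520 ⇒ P(PQ) = 13.6 bar

P(PQ) = 13.6 bar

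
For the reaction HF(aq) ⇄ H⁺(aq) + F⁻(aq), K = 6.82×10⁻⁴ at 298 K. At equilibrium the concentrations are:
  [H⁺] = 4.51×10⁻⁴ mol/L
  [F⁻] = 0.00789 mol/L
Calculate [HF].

[HF] = 0.00522 mol/L

At equilibrium, K = [H⁺]·[F⁻] / [HF] = 6.82×10⁻⁴.
(4.51×10⁻⁴)·(0.00789) / ([HF]) = 6.82×10⁻⁴
[HF] = 0.00522 mol/L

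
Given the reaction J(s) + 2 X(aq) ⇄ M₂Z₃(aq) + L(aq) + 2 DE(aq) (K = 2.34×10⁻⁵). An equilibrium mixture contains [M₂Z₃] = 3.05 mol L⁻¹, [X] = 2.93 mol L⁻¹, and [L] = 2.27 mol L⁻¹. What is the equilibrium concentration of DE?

[DE] = 0.00539 mol L⁻¹

(J is a pure solid — omitted from K.)
At equilibrium, K = [M₂Z₃]·[L]·[DE]² / [X]² = 2.34×10⁻⁵.
(3.05)·(2.27)·([DE])² / (2.93)² = 2.34×10⁻⁵
[DE]² = 2.90×10⁻⁵ ⇒ [DE] = 0.00539 mol L⁻¹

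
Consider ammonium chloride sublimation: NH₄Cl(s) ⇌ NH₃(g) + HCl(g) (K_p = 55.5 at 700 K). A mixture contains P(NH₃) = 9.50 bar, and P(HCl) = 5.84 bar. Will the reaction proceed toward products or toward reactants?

(NH₄Cl is a pure solid — omitted from Q_p.)
Q_p = P(NH₃)·P(HCl) = (9.50)·(5.84) = 55.5
Q_p = 55.5 = K_p, so the system is already at equilibrium.

at equilibrium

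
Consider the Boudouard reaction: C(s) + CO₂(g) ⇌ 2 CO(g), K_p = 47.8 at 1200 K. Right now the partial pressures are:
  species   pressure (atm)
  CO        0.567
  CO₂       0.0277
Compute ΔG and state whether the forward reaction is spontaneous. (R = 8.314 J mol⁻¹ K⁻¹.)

ΔG = -14.1 kJ/mol; the forward reaction is spontaneous

(C is a pure solid — omitted from Q_p.)
Q_p = P(CO)² / P(CO₂) = (0.567)² / (0.0277) = 11.6
ΔG = RT ln(Q_p/K_p) = (8.314 J mol⁻¹ K⁻¹)(1200 K) × ln(11.6/47.8)
   = (9.977 kJ/mol)(-1.416) = -14.1 kJ/mol
ΔG < 0, so the forward reaction is spontaneous (proceeds forward).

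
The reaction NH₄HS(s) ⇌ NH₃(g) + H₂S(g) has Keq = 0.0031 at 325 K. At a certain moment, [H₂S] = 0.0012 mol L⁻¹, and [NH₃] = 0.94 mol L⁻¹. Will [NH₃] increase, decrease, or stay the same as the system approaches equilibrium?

increase

(NH₄HS is a pure solid — omitted from Q.)
Q = [NH₃]·[H₂S] = (0.94)·(0.0012) = 0.0011
Q = 0.0011 < Keq = 0.0031: net forward reaction.
NH₃ is a product, so it increases.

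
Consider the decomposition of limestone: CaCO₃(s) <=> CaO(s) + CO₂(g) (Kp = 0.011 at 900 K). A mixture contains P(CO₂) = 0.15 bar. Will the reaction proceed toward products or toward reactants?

(CaCO₃, CaO are pure solids — omitted from Qp.)
Qp = P(CO₂) = 0.15
Qp = 0.15 > Kp = 0.011, so the reverse reaction proceeds.

in the reverse direction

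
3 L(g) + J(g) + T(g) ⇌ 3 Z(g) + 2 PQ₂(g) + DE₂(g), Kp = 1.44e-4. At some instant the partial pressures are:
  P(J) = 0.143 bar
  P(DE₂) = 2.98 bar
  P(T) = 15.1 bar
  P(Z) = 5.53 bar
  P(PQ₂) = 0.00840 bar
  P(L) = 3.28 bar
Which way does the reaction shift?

Qp = P(Z)³·P(PQ₂)²·P(DE₂) / (P(L)³·P(J)·P(T)) = (5.53)³·(0.00840)²·(2.98) / ((3.28)³·(0.143)·(15.1)) = 4.67e-4
Qp = 4.67e-4 > Kp = 1.44e-4, so the reverse reaction proceeds.

toward reactants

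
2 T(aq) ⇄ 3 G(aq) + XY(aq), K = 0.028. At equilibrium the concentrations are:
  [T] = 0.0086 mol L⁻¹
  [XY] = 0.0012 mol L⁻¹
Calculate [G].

At equilibrium, K = [G]³·[XY] / [T]² = 0.028.
([G])³·(0.0012) / (0.0086)² = 0.028
[G]³ = 0.00173 ⇒ [G] = 0.12 mol L⁻¹

[G] = 0.12 mol L⁻¹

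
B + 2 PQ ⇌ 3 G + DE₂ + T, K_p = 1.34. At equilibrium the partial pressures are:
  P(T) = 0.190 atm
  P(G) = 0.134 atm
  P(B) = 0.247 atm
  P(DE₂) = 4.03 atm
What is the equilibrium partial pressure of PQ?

At equilibrium, K_p = P(G)³·P(DE₂)·P(T) / (P(B)·P(PQ)²) = 1.34.
(0.134)³·(4.03)·(0.190) / ((0.247)·(P(PQ))²) = 1.34
P(PQ)² = 0.00557 ⇒ P(PQ) = 0.0746 atm

P(PQ) = 0.0746 atm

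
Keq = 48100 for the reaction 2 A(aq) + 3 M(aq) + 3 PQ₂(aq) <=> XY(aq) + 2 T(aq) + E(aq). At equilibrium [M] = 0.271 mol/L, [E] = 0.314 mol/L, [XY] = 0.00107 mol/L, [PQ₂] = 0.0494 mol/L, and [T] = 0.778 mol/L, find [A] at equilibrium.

At equilibrium, Keq = [XY]·[T]²·[E] / ([A]²·[M]³·[PQ₂]³) = 48100.
(0.00107)·(0.778)²·(0.314) / (([A])²·(0.271)³·(0.0494)³) = 48100
[A]² = 0.00176 ⇒ [A] = 0.0420 mol/L

[A] = 0.0420 mol/L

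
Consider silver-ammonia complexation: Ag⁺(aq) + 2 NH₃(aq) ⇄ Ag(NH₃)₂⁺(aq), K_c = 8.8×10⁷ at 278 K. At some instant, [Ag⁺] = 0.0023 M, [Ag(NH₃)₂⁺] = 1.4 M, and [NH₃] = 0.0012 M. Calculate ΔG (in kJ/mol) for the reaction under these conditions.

ΔG = 3.63 kJ/mol

Q_c = [Ag(NH₃)₂⁺] / ([Ag⁺]·[NH₃]²) = (1.4) / ((0.0023)·(0.0012)²) = 4.23×10⁸
ΔG = RT ln(Q_c/K_c) = (8.314 J mol⁻¹ K⁻¹)(278 K) × ln(4.23×10⁸/8.8×10⁷)
   = (2.311 kJ/mol)(1.570) = 3.63 kJ/mol
ΔG > 0, so the forward reaction is non-spontaneous (proceeds in reverse).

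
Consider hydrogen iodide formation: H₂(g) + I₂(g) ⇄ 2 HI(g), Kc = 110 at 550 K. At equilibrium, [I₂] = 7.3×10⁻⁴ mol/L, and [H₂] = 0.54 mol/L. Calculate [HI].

At equilibrium, Kc = [HI]² / ([H₂]·[I₂]) = 110.
([HI])² / ((0.54)·(7.3×10⁻⁴)) = 110
[HI]² = 0.0434 ⇒ [HI] = 0.21 mol/L

[HI] = 0.21 mol/L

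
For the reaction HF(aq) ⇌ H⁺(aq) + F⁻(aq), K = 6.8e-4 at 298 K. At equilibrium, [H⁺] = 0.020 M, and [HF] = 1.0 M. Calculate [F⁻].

[F⁻] = 0.034 M

At equilibrium, K = [H⁺]·[F⁻] / [HF] = 6.8e-4.
(0.020)·([F⁻]) / (1.0) = 6.8e-4
[F⁻] = 0.0340 = 0.034 M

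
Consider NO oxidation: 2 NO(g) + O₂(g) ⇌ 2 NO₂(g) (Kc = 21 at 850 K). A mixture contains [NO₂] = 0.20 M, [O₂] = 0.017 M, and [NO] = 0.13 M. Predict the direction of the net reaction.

to the left

Qc = [NO₂]² / ([NO]²·[O₂]) = (0.20)² / ((0.13)²·(0.017)) = 140
Qc = 140 > Kc = 21, so the reverse reaction proceeds.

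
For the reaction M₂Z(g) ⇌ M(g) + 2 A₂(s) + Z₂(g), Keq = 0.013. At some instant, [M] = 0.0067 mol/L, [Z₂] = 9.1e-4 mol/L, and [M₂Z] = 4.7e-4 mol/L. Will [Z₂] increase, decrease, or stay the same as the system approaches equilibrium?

(A₂ is a pure solid — omitted from Q.)
Q = [M]·[Z₂] / [M₂Z] = (0.0067)·(9.1e-4) / (4.7e-4) = 0.013
Q = 0.013 = Keq; the system is at equilibrium.

stay the same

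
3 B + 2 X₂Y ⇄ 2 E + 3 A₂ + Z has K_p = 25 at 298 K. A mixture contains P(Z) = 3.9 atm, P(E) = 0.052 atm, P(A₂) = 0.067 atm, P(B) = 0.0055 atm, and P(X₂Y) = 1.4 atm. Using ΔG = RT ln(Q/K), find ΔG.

Q_p = P(E)²·P(A₂)³·P(Z) / (P(B)³·P(X₂Y)²) = (0.052)²·(0.067)³·(3.9) / ((0.0055)³·(1.4)²) = 9.73
ΔG = RT ln(Q_p/K_p) = (8.314 J mol⁻¹ K⁻¹)(298 K) × ln(9.73/25)
   = (2.478 kJ/mol)(-0.9437) = -2.34 kJ/mol
ΔG < 0, so the forward reaction is spontaneous (proceeds forward).

ΔG = -2.34 kJ/mol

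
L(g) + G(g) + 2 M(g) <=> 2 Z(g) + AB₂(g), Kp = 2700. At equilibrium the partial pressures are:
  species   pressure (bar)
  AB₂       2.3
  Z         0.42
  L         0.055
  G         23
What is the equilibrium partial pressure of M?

At equilibrium, Kp = P(Z)²·P(AB₂) / (P(L)·P(G)·P(M)²) = 2700.
(0.42)²·(2.3) / ((0.055)·(23)·(P(M))²) = 2700
P(M)² = 1.19×10⁻⁴ ⇒ P(M) = 0.011 bar

P(M) = 0.011 bar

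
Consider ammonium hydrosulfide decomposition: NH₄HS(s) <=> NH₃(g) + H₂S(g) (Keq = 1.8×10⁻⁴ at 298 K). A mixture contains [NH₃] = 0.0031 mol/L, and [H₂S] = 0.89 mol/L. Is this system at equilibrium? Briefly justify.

(NH₄HS is a pure solid — omitted from Q.)
Q = [NH₃]·[H₂S] = (0.0031)·(0.89) = 0.0028
Q = 0.0028 > Keq = 1.8×10⁻⁴: net reverse reaction.

no; Q > K, reaction proceeds in reverse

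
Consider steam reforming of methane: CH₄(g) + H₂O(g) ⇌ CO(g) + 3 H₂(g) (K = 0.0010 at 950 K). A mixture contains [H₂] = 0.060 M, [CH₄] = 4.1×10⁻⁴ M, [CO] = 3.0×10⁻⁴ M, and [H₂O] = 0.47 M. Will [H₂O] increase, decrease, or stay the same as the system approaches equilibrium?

decrease

Q = [CO]·[H₂]³ / ([CH₄]·[H₂O]) = (3.0×10⁻⁴)·(0.060)³ / ((4.1×10⁻⁴)·(0.47)) = 3.4×10⁻⁴
Q = 3.4×10⁻⁴ < K = 0.0010: net forward reaction.
H₂O is a reactant, so it decreases.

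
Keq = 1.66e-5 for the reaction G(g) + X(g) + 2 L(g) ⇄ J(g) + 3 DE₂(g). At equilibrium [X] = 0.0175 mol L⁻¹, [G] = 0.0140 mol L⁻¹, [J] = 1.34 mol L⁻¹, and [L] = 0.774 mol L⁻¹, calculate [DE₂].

[DE₂] = 0.00122 mol L⁻¹

At equilibrium, Keq = [J]·[DE₂]³ / ([G]·[X]·[L]²) = 1.66e-5.
(1.34)·([DE₂])³ / ((0.0140)·(0.0175)·(0.774)²) = 1.66e-5
[DE₂]³ = 1.82e-9 ⇒ [DE₂] = 0.00122 mol L⁻¹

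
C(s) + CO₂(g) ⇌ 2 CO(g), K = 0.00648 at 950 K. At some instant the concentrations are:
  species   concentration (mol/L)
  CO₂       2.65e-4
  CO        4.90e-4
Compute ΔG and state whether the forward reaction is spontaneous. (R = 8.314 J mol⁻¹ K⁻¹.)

ΔG = -15.5 kJ/mol; the forward reaction is spontaneous

(C is a pure solid — omitted from Q.)
Q = [CO]² / [CO₂] = (4.90e-4)² / (2.65e-4) = 9.06e-4
ΔG = RT ln(Q/K) = (8.314 J mol⁻¹ K⁻¹)(950 K) × ln(9.06e-4/0.00648)
   = (7.898 kJ/mol)(-1.967) = -15.5 kJ/mol
ΔG < 0, so the forward reaction is spontaneous (proceeds forward).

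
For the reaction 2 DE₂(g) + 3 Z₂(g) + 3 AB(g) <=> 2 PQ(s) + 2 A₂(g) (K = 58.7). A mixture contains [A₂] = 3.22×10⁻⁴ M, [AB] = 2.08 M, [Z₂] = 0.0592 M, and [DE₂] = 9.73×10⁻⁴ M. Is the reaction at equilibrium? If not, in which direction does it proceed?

no net change (already at equilibrium)

(PQ is a pure solid — omitted from Q.)
Q = [A₂]² / ([DE₂]²·[Z₂]³·[AB]³) = (3.22×10⁻⁴)² / ((9.73×10⁻⁴)²·(0.0592)³·(2.08)³) = 58.7
Q = 58.7 = K, so the system is already at equilibrium.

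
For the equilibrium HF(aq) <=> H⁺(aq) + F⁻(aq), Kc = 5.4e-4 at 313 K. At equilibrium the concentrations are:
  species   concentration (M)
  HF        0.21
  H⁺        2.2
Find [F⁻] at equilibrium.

At equilibrium, Kc = [H⁺]·[F⁻] / [HF] = 5.4e-4.
(2.2)·([F⁻]) / (0.21) = 5.4e-4
[F⁻] = 5.15e-5 = 5.2e-5 M

[F⁻] = 5.2e-5 M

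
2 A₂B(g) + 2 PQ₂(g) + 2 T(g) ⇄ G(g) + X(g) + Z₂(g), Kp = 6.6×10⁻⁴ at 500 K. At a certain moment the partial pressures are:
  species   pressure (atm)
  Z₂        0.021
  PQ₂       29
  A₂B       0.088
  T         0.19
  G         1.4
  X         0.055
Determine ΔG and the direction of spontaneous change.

Qp = P(G)·P(X)·P(Z₂) / (P(A₂B)²·P(PQ₂)²·P(T)²) = (1.4)·(0.055)·(0.021) / ((0.088)²·(29)²·(0.19)²) = 0.00688
ΔG = RT ln(Qp/Kp) = (8.314 J mol⁻¹ K⁻¹)(500 K) × ln(0.00688/6.6×10⁻⁴)
   = (4.157 kJ/mol)(2.344) = 9.74 kJ/mol
ΔG > 0, so the forward reaction is non-spontaneous (proceeds in reverse).

ΔG = 9.74 kJ/mol; the forward reaction is non-spontaneous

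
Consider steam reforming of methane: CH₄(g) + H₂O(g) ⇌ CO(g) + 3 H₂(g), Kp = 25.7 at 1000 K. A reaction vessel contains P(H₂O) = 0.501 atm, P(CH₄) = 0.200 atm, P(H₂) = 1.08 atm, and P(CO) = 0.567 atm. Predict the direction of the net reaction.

Qp = P(CO)·P(H₂)³ / (P(CH₄)·P(H₂O)) = (0.567)·(1.08)³ / ((0.200)·(0.501)) = 7.13
Qp = 7.13 < Kp = 25.7, so the forward reaction proceeds.

in the forward direction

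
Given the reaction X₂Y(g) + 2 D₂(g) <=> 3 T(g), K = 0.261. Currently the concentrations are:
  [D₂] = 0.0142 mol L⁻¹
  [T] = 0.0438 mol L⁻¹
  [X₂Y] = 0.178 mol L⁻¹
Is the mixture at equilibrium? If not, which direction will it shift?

Q = [T]³ / ([X₂Y]·[D₂]²) = (0.0438)³ / ((0.178)·(0.0142)²) = 2.34
Q = 2.34 > K = 0.261: net reverse reaction.

no; Q > K, reaction proceeds in reverse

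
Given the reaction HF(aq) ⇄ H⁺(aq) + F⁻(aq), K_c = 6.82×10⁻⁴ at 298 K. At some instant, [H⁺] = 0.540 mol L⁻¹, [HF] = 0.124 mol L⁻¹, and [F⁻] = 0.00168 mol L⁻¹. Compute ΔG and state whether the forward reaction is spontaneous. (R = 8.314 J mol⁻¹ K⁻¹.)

Q_c = [H⁺]·[F⁻] / [HF] = (0.540)·(0.00168) / (0.124) = 0.00732
ΔG = RT ln(Q_c/K_c) = (8.314 J mol⁻¹ K⁻¹)(298 K) × ln(0.00732/6.82×10⁻⁴)
   = (2.478 kJ/mol)(2.373) = 5.88 kJ/mol
ΔG > 0, so the forward reaction is non-spontaneous (proceeds in reverse).

ΔG = 5.88 kJ/mol; the forward reaction is non-spontaneous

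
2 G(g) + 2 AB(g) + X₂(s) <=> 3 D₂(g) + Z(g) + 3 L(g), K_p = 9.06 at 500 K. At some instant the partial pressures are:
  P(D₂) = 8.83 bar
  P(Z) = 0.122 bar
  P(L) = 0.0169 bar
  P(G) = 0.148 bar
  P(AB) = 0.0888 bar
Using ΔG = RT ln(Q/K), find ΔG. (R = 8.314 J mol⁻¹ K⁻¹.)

(X₂ is a pure solid — omitted from Q_p.)
Q_p = P(D₂)³·P(Z)·P(L)³ / (P(G)²·P(AB)²) = (8.83)³·(0.122)·(0.0169)³ / ((0.148)²·(0.0888)²) = 2.35
ΔG = RT ln(Q_p/K_p) = (8.314 J mol⁻¹ K⁻¹)(500 K) × ln(2.35/9.06)
   = (4.157 kJ/mol)(-1.349) = -5.61 kJ/mol
ΔG < 0, so the forward reaction is spontaneous (proceeds forward).

ΔG = -5.61 kJ/mol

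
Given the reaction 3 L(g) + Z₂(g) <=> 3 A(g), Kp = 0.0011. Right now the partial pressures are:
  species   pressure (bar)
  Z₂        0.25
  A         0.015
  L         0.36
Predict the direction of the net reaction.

Qp = P(A)³ / (P(L)³·P(Z₂)) = (0.015)³ / ((0.36)³·(0.25)) = 2.9×10⁻⁴
Qp = 2.9×10⁻⁴ < Kp = 0.0011, so the forward reaction proceeds.

to the right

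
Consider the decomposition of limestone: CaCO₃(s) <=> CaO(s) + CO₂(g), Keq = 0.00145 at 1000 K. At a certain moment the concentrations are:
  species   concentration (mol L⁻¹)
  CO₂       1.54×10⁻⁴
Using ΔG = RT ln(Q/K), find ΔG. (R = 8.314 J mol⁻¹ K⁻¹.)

ΔG = -18.6 kJ/mol

(CaCO₃, CaO are pure solids — omitted from Q.)
Q = [CO₂] = 1.54×10⁻⁴
ΔG = RT ln(Q/Keq) = (8.314 J mol⁻¹ K⁻¹)(1000 K) × ln(1.54×10⁻⁴/0.00145)
   = (8.314 kJ/mol)(-2.242) = -18.6 kJ/mol
ΔG < 0, so the forward reaction is spontaneous (proceeds forward).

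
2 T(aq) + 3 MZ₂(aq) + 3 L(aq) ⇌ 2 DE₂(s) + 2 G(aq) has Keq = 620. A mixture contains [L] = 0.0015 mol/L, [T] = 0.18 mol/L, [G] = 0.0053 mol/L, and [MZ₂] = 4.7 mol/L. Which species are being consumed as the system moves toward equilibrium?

(DE₂ is a pure solid — omitted from Q.)
Q = [G]² / ([T]²·[MZ₂]³·[L]³) = (0.0053)² / ((0.18)²·(4.7)³·(0.0015)³) = 2500
Q = 2500 > Keq = 620: net reverse reaction.

DE₂, G (products)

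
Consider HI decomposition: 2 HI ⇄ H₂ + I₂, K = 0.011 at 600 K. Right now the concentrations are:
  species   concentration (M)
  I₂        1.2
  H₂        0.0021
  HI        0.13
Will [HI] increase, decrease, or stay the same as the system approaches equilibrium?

increase

Q = [H₂]·[I₂] / [HI]² = (0.0021)·(1.2) / (0.13)² = 0.15
Q = 0.15 > K = 0.011: net reverse reaction.
HI is a reactant, so it increases.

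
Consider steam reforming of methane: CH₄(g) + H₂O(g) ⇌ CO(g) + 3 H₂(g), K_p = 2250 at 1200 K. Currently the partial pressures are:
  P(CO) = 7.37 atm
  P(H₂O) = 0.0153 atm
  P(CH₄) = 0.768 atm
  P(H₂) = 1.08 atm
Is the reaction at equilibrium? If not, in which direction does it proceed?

toward products

Q_p = P(CO)·P(H₂)³ / (P(CH₄)·P(H₂O)) = (7.37)·(1.08)³ / ((0.768)·(0.0153)) = 790
Q_p = 790 < K_p = 2250, so the forward reaction proceeds.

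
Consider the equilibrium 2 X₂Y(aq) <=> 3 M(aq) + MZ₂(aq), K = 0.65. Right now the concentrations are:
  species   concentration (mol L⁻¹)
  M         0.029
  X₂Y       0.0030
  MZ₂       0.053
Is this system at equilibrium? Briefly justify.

no; Q < K, reaction proceeds forward

Q = [M]³·[MZ₂] / [X₂Y]² = (0.029)³·(0.053) / (0.0030)² = 0.14
Q = 0.14 < K = 0.65: net forward reaction.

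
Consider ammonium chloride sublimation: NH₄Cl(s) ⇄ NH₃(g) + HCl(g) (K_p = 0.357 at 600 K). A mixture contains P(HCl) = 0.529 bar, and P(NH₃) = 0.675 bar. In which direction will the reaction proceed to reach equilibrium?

(NH₄Cl is a pure solid — omitted from Q_p.)
Q_p = P(NH₃)·P(HCl) = (0.675)·(0.529) = 0.357
Q_p = 0.357 = K_p, so the system is already at equilibrium.

no net change (already at equilibrium)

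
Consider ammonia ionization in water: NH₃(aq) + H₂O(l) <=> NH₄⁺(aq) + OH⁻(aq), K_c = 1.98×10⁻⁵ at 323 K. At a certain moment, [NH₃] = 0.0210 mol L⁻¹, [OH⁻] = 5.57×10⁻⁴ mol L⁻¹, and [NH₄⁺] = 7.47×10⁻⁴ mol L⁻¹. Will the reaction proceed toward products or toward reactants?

(H₂O is a pure liquid — omitted from Q_c.)
Q_c = [NH₄⁺]·[OH⁻] / [NH₃] = (7.47×10⁻⁴)·(5.57×10⁻⁴) / (0.0210) = 1.98×10⁻⁵
Q_c = 1.98×10⁻⁵ = K_c, so the system is already at equilibrium.

no net change (already at equilibrium)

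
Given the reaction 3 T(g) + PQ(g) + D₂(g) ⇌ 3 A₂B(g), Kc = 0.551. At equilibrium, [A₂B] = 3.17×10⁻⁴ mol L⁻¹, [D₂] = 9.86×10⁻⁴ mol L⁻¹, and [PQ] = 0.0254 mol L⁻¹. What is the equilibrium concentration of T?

At equilibrium, Kc = [A₂B]³ / ([T]³·[PQ]·[D₂]) = 0.551.
(3.17×10⁻⁴)³ / (([T])³·(0.0254)·(9.86×10⁻⁴)) = 0.551
[T]³ = 2.31×10⁻⁶ ⇒ [T] = 0.0132 mol L⁻¹

[T] = 0.0132 mol L⁻¹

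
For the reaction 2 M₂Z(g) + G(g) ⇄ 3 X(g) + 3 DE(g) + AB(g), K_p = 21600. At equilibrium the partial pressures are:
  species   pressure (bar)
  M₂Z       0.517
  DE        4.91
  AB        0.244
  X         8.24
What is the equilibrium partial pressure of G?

P(G) = 2.80 bar

At equilibrium, K_p = P(X)³·P(DE)³·P(AB) / (P(M₂Z)²·P(G)) = 21600.
(8.24)³·(4.91)³·(0.244) / ((0.517)²·(P(G))) = 21600
P(G) = 2.80 bar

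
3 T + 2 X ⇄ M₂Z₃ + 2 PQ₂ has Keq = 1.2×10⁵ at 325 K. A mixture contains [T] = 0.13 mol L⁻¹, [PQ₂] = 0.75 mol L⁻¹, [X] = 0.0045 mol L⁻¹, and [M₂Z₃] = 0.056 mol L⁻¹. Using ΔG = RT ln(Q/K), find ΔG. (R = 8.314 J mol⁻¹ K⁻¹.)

Q = [M₂Z₃]·[PQ₂]² / ([T]³·[X]²) = (0.056)·(0.75)² / ((0.13)³·(0.0045)²) = 7.08×10⁵
ΔG = RT ln(Q/Keq) = (8.314 J mol⁻¹ K⁻¹)(325 K) × ln(7.08×10⁵/1.2×10⁵)
   = (2.702 kJ/mol)(1.775) = 4.80 kJ/mol
ΔG > 0, so the forward reaction is non-spontaneous (proceeds in reverse).

ΔG = 4.80 kJ/mol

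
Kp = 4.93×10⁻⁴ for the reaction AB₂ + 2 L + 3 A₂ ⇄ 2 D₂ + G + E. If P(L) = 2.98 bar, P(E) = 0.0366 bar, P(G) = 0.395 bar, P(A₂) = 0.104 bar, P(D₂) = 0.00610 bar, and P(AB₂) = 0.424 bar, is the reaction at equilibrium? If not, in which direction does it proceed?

Qp = P(D₂)²·P(G)·P(E) / (P(AB₂)·P(L)²·P(A₂)³) = (0.00610)²·(0.395)·(0.0366) / ((0.424)·(2.98)²·(0.104)³) = 1.27×10⁻⁴
Qp = 1.27×10⁻⁴ < Kp = 4.93×10⁻⁴, so the forward reaction proceeds.

to the right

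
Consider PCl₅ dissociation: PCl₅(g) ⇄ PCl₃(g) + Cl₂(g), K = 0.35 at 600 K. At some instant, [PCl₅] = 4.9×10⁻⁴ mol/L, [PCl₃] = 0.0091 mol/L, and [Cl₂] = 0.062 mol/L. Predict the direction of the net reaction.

Q = [PCl₃]·[Cl₂] / [PCl₅] = (0.0091)·(0.062) / (4.9×10⁻⁴) = 1.2
Q = 1.2 > K = 0.35, so the reverse reaction proceeds.

to the left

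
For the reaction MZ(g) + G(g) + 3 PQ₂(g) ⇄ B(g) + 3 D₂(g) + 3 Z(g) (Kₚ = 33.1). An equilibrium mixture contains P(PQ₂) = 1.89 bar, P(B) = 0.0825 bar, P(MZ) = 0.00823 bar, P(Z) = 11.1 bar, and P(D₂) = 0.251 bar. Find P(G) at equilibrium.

P(G) = 0.970 bar

At equilibrium, Kₚ = P(B)·P(D₂)³·P(Z)³ / (P(MZ)·P(G)·P(PQ₂)³) = 33.1.
(0.0825)·(0.251)³·(11.1)³ / ((0.00823)·(P(G))·(1.89)³) = 33.1
P(G) = 0.970 bar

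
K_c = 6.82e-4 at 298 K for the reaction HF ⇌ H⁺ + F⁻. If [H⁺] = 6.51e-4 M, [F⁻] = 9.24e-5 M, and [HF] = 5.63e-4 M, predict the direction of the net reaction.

Q_c = [H⁺]·[F⁻] / [HF] = (6.51e-4)·(9.24e-5) / (5.63e-4) = 1.07e-4
Q_c = 1.07e-4 < K_c = 6.82e-4, so the forward reaction proceeds.

toward products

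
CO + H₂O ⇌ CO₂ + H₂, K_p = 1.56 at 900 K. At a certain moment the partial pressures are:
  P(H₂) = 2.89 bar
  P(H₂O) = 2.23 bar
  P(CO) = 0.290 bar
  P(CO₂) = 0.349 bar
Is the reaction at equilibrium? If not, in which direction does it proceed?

neither direction; the system is at equilibrium

Q_p = P(CO₂)·P(H₂) / (P(CO)·P(H₂O)) = (0.349)·(2.89) / ((0.290)·(2.23)) = 1.56
Q_p = 1.56 = K_p, so the system is already at equilibrium.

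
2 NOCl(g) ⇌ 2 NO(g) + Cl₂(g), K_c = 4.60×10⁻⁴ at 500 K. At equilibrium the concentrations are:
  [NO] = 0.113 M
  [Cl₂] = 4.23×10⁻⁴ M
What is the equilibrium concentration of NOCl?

At equilibrium, K_c = [NO]²·[Cl₂] / [NOCl]² = 4.60×10⁻⁴.
(0.113)²·(4.23×10⁻⁴) / ([NOCl])² = 4.60×10⁻⁴
[NOCl]² = 0.0117 ⇒ [NOCl] = 0.108 M

[NOCl] = 0.108 M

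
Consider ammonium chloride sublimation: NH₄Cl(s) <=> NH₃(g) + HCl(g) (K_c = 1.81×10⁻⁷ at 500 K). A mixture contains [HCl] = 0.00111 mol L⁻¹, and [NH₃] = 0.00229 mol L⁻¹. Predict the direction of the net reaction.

in the reverse direction

(NH₄Cl is a pure solid — omitted from Q_c.)
Q_c = [NH₃]·[HCl] = (0.00229)·(0.00111) = 2.54×10⁻⁶
Q_c = 2.54×10⁻⁶ > K_c = 1.81×10⁻⁷, so the reverse reaction proceeds.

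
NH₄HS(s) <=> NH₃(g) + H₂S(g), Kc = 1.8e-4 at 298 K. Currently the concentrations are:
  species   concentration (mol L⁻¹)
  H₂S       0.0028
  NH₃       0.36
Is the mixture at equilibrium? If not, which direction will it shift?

no; Q > K, reaction proceeds in reverse

(NH₄HS is a pure solid — omitted from Qc.)
Qc = [NH₃]·[H₂S] = (0.36)·(0.0028) = 0.0010
Qc = 0.0010 > Kc = 1.8e-4: net reverse reaction.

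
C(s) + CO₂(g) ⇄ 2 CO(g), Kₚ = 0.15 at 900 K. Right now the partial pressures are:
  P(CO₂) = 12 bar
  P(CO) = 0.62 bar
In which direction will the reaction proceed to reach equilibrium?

(C is a pure solid — omitted from Qₚ.)
Qₚ = P(CO)² / P(CO₂) = (0.62)² / (12) = 0.032
Qₚ = 0.032 < Kₚ = 0.15, so the forward reaction proceeds.

forward (toward products)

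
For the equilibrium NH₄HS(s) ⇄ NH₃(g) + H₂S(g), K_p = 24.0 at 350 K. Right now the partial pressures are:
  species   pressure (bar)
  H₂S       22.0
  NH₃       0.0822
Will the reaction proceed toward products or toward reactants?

(NH₄HS is a pure solid — omitted from Q_p.)
Q_p = P(NH₃)·P(H₂S) = (0.0822)·(22.0) = 1.81
Q_p = 1.81 < K_p = 24.0, so the forward reaction proceeds.

in the forward direction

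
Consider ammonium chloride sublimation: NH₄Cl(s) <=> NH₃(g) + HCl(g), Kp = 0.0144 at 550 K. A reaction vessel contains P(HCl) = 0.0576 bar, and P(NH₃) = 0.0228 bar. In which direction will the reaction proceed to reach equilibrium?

toward products

(NH₄Cl is a pure solid — omitted from Qp.)
Qp = P(NH₃)·P(HCl) = (0.0228)·(0.0576) = 0.00131
Qp = 0.00131 < Kp = 0.0144, so the forward reaction proceeds.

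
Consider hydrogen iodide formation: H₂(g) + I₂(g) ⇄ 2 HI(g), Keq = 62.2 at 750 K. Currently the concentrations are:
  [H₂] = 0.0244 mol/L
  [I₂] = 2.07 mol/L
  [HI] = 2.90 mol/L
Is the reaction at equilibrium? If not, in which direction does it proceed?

Q = [HI]² / ([H₂]·[I₂]) = (2.90)² / ((0.0244)·(2.07)) = 167
Q = 167 > Keq = 62.2, so the reverse reaction proceeds.

toward reactants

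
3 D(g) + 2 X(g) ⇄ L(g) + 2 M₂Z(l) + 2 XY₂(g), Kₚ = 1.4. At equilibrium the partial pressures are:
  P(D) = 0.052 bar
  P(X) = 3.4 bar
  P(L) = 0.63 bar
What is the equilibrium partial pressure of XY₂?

(M₂Z is a pure liquid — omitted from Kₚ.)
At equilibrium, Kₚ = P(L)·P(XY₂)² / (P(D)³·P(X)²) = 1.4.
(0.63)·(P(XY₂))² / ((0.052)³·(3.4)²) = 1.4
P(XY₂)² = 0.00361 ⇒ P(XY₂) = 0.060 bar

P(XY₂) = 0.060 bar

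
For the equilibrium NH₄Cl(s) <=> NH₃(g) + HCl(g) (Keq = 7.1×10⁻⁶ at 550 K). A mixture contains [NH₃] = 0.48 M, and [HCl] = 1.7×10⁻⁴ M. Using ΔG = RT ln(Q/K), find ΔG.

(NH₄Cl is a pure solid — omitted from Q.)
Q = [NH₃]·[HCl] = (0.48)·(1.7×10⁻⁴) = 8.16×10⁻⁵
ΔG = RT ln(Q/Keq) = (8.314 J mol⁻¹ K⁻¹)(550 K) × ln(8.16×10⁻⁵/7.1×10⁻⁶)
   = (4.573 kJ/mol)(2.442) = 11.2 kJ/mol
ΔG > 0, so the forward reaction is non-spontaneous (proceeds in reverse).

ΔG = 11.2 kJ/mol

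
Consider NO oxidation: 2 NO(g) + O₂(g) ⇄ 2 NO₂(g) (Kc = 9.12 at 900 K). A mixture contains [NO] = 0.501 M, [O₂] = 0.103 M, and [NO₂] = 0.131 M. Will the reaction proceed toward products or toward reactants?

Qc = [NO₂]² / ([NO]²·[O₂]) = (0.131)² / ((0.501)²·(0.103)) = 0.664
Qc = 0.664 < Kc = 9.12, so the forward reaction proceeds.

forward (toward products)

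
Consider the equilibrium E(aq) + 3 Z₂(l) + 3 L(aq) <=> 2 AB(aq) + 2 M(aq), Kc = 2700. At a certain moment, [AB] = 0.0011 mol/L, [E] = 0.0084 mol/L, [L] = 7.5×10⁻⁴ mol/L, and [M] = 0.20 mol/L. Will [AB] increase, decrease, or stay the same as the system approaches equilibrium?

decrease

(Z₂ is a pure liquid — omitted from Qc.)
Qc = [AB]²·[M]² / ([E]·[L]³) = (0.0011)²·(0.20)² / ((0.0084)·(7.5×10⁻⁴)³) = 14000
Qc = 14000 > Kc = 2700: net reverse reaction.
AB is a product, so it decreases.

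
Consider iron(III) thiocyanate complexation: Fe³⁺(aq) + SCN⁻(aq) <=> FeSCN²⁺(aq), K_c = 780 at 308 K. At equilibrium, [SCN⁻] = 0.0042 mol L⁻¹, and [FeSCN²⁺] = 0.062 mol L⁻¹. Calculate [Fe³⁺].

[Fe³⁺] = 0.019 mol L⁻¹

At equilibrium, K_c = [FeSCN²⁺] / ([Fe³⁺]·[SCN⁻]) = 780.
(0.062) / (([Fe³⁺])·(0.0042)) = 780
[Fe³⁺] = 0.0189 = 0.019 mol L⁻¹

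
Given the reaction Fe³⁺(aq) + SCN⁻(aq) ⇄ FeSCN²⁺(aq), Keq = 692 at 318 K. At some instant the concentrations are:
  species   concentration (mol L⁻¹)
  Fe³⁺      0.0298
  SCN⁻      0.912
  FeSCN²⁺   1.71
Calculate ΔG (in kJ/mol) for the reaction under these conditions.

Q = [FeSCN²⁺] / ([Fe³⁺]·[SCN⁻]) = (1.71) / ((0.0298)·(0.912)) = 62.9
ΔG = RT ln(Q/Keq) = (8.314 J mol⁻¹ K⁻¹)(318 K) × ln(62.9/692)
   = (2.644 kJ/mol)(-2.398) = -6.34 kJ/mol
ΔG < 0, so the forward reaction is spontaneous (proceeds forward).

ΔG = -6.34 kJ/mol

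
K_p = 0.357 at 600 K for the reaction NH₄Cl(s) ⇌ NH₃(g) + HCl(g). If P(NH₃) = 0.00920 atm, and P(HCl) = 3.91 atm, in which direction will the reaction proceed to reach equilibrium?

(NH₄Cl is a pure solid — omitted from Q_p.)
Q_p = P(NH₃)·P(HCl) = (0.00920)·(3.91) = 0.0360
Q_p = 0.0360 < K_p = 0.357, so the forward reaction proceeds.

in the forward direction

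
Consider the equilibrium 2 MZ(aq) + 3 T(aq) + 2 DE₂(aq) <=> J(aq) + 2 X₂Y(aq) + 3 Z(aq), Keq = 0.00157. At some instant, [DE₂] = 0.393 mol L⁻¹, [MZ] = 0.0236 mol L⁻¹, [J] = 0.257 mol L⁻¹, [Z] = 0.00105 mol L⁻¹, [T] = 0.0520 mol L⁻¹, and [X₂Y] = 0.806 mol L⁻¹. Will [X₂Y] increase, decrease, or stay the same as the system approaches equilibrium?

Q = [J]·[X₂Y]²·[Z]³ / ([MZ]²·[T]³·[DE₂]²) = (0.257)·(0.806)²·(0.00105)³ / ((0.0236)²·(0.0520)³·(0.393)²) = 0.0160
Q = 0.0160 > Keq = 0.00157: net reverse reaction.
X₂Y is a product, so it decreases.

decrease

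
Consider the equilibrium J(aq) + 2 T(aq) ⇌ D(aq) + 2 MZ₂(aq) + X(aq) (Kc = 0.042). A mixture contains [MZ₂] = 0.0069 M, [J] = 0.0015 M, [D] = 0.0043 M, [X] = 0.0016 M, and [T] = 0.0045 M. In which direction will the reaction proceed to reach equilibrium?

Qc = [D]·[MZ₂]²·[X] / ([J]·[T]²) = (0.0043)·(0.0069)²·(0.0016) / ((0.0015)·(0.0045)²) = 0.011
Qc = 0.011 < Kc = 0.042, so the forward reaction proceeds.

to the right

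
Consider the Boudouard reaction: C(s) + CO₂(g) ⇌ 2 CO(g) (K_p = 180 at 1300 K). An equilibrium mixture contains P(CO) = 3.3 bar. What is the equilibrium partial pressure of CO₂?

(C is a pure solid — omitted from K_p.)
At equilibrium, K_p = P(CO)² / P(CO₂) = 180.
(3.3)² / (P(CO₂)) = 180
P(CO₂) = 0.0605 = 0.060 bar

P(CO₂) = 0.060 bar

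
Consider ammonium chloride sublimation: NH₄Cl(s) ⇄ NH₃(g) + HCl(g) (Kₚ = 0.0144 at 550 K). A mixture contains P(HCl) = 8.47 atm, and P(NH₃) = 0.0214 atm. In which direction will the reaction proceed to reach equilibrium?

toward reactants

(NH₄Cl is a pure solid — omitted from Qₚ.)
Qₚ = P(NH₃)·P(HCl) = (0.0214)·(8.47) = 0.181
Qₚ = 0.181 > Kₚ = 0.0144, so the reverse reaction proceeds.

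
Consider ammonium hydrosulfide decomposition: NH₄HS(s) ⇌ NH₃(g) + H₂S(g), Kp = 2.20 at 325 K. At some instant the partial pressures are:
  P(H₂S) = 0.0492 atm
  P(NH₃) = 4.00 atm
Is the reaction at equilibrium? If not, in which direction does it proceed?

(NH₄HS is a pure solid — omitted from Qp.)
Qp = P(NH₃)·P(H₂S) = (4.00)·(0.0492) = 0.197
Qp = 0.197 < Kp = 2.20, so the forward reaction proceeds.

in the forward direction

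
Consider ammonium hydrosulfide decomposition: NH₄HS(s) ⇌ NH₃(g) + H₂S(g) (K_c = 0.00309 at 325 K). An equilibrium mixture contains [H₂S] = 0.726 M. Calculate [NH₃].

[NH₃] = 0.00426 M

(NH₄HS is a pure solid — omitted from K_c.)
At equilibrium, K_c = [NH₃]·[H₂S] = 0.00309.
([NH₃])·(0.726) = 0.00309
[NH₃] = 0.00426 M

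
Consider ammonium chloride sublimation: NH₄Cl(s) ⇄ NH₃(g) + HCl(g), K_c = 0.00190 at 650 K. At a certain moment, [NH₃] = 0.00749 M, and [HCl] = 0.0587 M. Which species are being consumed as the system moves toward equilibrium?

NH₄Cl (reactants)

(NH₄Cl is a pure solid — omitted from Q_c.)
Q_c = [NH₃]·[HCl] = (0.00749)·(0.0587) = 4.40×10⁻⁴
Q_c = 4.40×10⁻⁴ < K_c = 0.00190: net forward reaction.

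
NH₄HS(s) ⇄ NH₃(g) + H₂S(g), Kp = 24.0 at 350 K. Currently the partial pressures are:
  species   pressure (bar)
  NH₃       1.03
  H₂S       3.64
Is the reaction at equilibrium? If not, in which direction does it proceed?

toward products

(NH₄HS is a pure solid — omitted from Qp.)
Qp = P(NH₃)·P(H₂S) = (1.03)·(3.64) = 3.75
Qp = 3.75 < Kp = 24.0, so the forward reaction proceeds.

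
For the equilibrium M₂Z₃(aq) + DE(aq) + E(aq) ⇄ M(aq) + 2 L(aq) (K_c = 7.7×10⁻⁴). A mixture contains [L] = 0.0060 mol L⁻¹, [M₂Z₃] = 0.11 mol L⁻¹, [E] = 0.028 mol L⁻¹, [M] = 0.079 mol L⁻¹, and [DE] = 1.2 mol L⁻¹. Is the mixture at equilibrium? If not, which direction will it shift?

Q_c = [M]·[L]² / ([M₂Z₃]·[DE]·[E]) = (0.079)·(0.0060)² / ((0.11)·(1.2)·(0.028)) = 7.7×10⁻⁴
Q_c = 7.7×10⁻⁴ = K_c; the system is at equilibrium.

yes, at equilibrium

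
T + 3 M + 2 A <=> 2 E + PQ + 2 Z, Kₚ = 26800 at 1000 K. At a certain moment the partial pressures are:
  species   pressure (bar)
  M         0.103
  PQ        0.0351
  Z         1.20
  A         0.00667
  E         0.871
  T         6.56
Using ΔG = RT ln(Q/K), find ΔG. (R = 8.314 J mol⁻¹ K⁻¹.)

ΔG = 12.5 kJ/mol

Qₚ = P(E)²·P(PQ)·P(Z)² / (P(T)·P(M)³·P(A)²) = (0.871)²·(0.0351)·(1.20)² / ((6.56)·(0.103)³·(0.00667)²) = 1.20×10⁵
ΔG = RT ln(Qₚ/Kₚ) = (8.314 J mol⁻¹ K⁻¹)(1000 K) × ln(1.20×10⁵/26800)
   = (8.314 kJ/mol)(1.499) = 12.5 kJ/mol
ΔG > 0, so the forward reaction is non-spontaneous (proceeds in reverse).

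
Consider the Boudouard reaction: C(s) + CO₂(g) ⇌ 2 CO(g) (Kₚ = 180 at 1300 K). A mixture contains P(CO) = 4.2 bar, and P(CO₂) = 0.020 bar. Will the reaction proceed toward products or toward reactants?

(C is a pure solid — omitted from Qₚ.)
Qₚ = P(CO)² / P(CO₂) = (4.2)² / (0.020) = 880
Qₚ = 880 > Kₚ = 180, so the reverse reaction proceeds.

in the reverse direction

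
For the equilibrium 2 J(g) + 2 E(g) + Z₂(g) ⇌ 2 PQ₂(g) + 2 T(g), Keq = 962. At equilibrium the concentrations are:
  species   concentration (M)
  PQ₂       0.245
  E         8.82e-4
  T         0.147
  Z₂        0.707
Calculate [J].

At equilibrium, Keq = [PQ₂]²·[T]² / ([J]²·[E]²·[Z₂]) = 962.
(0.245)²·(0.147)² / (([J])²·(8.82e-4)²·(0.707)) = 962
[J]² = 2.45 ⇒ [J] = 1.57 M

[J] = 1.57 M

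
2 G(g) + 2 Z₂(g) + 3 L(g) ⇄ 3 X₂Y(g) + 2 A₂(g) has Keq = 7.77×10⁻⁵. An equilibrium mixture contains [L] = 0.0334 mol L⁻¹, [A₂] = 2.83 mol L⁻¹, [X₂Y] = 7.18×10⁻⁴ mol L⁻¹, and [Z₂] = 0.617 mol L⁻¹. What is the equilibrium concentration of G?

[G] = 1.64 mol L⁻¹

At equilibrium, Keq = [X₂Y]³·[A₂]² / ([G]²·[Z₂]²·[L]³) = 7.77×10⁻⁵.
(7.18×10⁻⁴)³·(2.83)² / (([G])²·(0.617)²·(0.0334)³) = 7.77×10⁻⁵
[G]² = 2.69 ⇒ [G] = 1.64 mol L⁻¹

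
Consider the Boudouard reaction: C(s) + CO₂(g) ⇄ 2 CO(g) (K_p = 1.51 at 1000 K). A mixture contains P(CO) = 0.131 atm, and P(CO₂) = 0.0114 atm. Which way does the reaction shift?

(C is a pure solid — omitted from Q_p.)
Q_p = P(CO)² / P(CO₂) = (0.131)² / (0.0114) = 1.51
Q_p = 1.51 = K_p, so the system is already at equilibrium.

at equilibrium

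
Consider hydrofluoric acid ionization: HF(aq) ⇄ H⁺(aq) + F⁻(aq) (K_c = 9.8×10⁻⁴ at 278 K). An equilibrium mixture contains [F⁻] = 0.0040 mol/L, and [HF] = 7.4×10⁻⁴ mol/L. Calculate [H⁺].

[H⁺] = 1.8×10⁻⁴ mol/L

At equilibrium, K_c = [H⁺]·[F⁻] / [HF] = 9.8×10⁻⁴.
([H⁺])·(0.0040) / (7.4×10⁻⁴) = 9.8×10⁻⁴
[H⁺] = 1.81×10⁻⁴ = 1.8×10⁻⁴ mol/L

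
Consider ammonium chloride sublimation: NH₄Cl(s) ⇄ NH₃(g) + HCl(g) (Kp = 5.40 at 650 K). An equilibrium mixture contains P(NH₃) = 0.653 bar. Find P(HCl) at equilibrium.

P(HCl) = 8.27 bar

(NH₄Cl is a pure solid — omitted from Kp.)
At equilibrium, Kp = P(NH₃)·P(HCl) = 5.40.
(0.653)·(P(HCl)) = 5.40
P(HCl) = 8.27 bar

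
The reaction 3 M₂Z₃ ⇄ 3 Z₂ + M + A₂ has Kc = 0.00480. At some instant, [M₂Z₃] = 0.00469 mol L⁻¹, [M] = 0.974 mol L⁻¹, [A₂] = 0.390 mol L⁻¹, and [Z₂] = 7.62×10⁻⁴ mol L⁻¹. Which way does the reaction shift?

Qc = [Z₂]³·[M]·[A₂] / [M₂Z₃]³ = (7.62×10⁻⁴)³·(0.974)·(0.390) / (0.00469)³ = 0.00163
Qc = 0.00163 < Kc = 0.00480, so the forward reaction proceeds.

forward (toward products)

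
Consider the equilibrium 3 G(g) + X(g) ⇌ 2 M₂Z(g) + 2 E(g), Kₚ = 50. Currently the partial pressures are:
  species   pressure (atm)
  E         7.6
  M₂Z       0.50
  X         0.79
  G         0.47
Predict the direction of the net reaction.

Qₚ = P(M₂Z)²·P(E)² / (P(G)³·P(X)) = (0.50)²·(7.6)² / ((0.47)³·(0.79)) = 180
Qₚ = 180 > Kₚ = 50, so the reverse reaction proceeds.

in the reverse direction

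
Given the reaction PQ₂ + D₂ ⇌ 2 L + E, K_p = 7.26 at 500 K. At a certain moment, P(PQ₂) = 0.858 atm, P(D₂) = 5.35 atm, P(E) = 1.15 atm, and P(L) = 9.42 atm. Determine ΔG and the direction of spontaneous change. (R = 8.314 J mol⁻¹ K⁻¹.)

Q_p = P(L)²·P(E) / (P(PQ₂)·P(D₂)) = (9.42)²·(1.15) / ((0.858)·(5.35)) = 22.2
ΔG = RT ln(Q_p/K_p) = (8.314 J mol⁻¹ K⁻¹)(500 K) × ln(22.2/7.26)
   = (4.157 kJ/mol)(1.118) = 4.65 kJ/mol
ΔG > 0, so the forward reaction is non-spontaneous (proceeds in reverse).

ΔG = 4.65 kJ/mol; the forward reaction is non-spontaneous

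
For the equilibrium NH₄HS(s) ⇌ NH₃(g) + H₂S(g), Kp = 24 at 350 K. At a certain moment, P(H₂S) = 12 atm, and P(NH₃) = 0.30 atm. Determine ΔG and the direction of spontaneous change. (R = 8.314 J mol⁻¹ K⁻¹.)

ΔG = -5.52 kJ/mol; the forward reaction is spontaneous

(NH₄HS is a pure solid — omitted from Qp.)
Qp = P(NH₃)·P(H₂S) = (0.30)·(12) = 3.60
ΔG = RT ln(Qp/Kp) = (8.314 J mol⁻¹ K⁻¹)(350 K) × ln(3.60/24)
   = (2.910 kJ/mol)(-1.897) = -5.52 kJ/mol
ΔG < 0, so the forward reaction is spontaneous (proceeds forward).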